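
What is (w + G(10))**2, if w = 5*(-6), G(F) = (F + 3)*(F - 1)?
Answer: 7569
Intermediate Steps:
G(F) = (-1 + F)*(3 + F) (G(F) = (3 + F)*(-1 + F) = (-1 + F)*(3 + F))
w = -30
(w + G(10))**2 = (-30 + (-3 + 10**2 + 2*10))**2 = (-30 + (-3 + 100 + 20))**2 = (-30 + 117)**2 = 87**2 = 7569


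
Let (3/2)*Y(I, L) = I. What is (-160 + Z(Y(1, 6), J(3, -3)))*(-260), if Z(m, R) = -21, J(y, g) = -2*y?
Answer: 47060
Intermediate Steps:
Y(I, L) = 2*I/3
(-160 + Z(Y(1, 6), J(3, -3)))*(-260) = (-160 - 21)*(-260) = -181*(-260) = 47060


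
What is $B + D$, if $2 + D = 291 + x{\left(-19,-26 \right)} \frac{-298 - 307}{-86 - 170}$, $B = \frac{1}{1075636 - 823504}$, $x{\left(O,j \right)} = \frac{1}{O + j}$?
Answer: $\frac{13987758277}{48409344} \approx 288.95$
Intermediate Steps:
$B = \frac{1}{252132}$ ($B = \frac{1}{1075636 - 823504} = \frac{1}{252132} \approx 3.9662 \cdot 10^{-6}$)
$D = \frac{665735}{2304}$ ($D = -2 + \left(291 + \frac{\left(-298 - 307\right) \frac{1}{-86 - 170}}{-19 - 26}\right) = -2 + \left(291 + \frac{\left(-605\right) \frac{1}{-256}}{-45}\right) = -2 + \left(291 - \frac{\left(-605\right) \left(- \frac{1}{256}\right)}{45}\right) = -2 + \left(291 - \frac{121}{2304}\right) = -2 + \frac{670343}{2304} = \frac{665735}{2304} \approx 288.95$)
$B + D = \frac{1}{252132} + \frac{665735}{2304} = \frac{13987758277}{48409344}$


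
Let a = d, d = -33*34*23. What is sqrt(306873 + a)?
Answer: sqrt(281067) ≈ 530.16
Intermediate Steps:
d = -25806 (d = -1122*23 = -25806)
a = -25806
sqrt(306873 + a) = sqrt(306873 - 25806) = sqrt(281067)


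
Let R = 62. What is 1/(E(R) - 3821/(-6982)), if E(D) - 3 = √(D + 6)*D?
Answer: -172923194/12741808502719 + 6044792176*√17/12741808502719 ≈ 0.0019425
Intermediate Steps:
E(D) = 3 + D*√(6 + D) (E(D) = 3 + √(D + 6)*D = 3 + √(6 + D)*D = 3 + D*√(6 + D))
1/(E(R) - 3821/(-6982)) = 1/((3 + 62*√(6 + 62)) - 3821/(-6982)) = 1/((3 + 62*√68) - 3821*(-1)/6982) = 1/((3 + 62*(2*√17)) - 1*(-3821/6982)) = 1/((3 + 124*√17) + 3821/6982) = 1/(24767/6982 + 124*√17)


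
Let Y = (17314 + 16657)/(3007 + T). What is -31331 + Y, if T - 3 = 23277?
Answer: -823564026/26287 ≈ -31330.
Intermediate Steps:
T = 23280 (T = 3 + 23277 = 23280)
Y = 33971/26287 (Y = (17314 + 16657)/(3007 + 23280) = 33971/26287 ≈ 1.2923)
-31331 + Y = -31331 + 33971/26287 = -823564026/26287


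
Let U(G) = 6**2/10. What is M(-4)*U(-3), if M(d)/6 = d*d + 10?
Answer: 2808/5 ≈ 561.60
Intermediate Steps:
U(G) = 18/5 (U(G) = 36*(1/10) = 18/5)
M(d) = 60 + 6*d**2 (M(d) = 6*(d*d + 10) = 6*(d**2 + 10) = 6*(10 + d**2) = 60 + 6*d**2)
M(-4)*U(-3) = (60 + 6*(-4)**2)*(18/5) = (60 + 6*16)*(18/5) = (60 + 96)*(18/5) = 156*(18/5) = 2808/5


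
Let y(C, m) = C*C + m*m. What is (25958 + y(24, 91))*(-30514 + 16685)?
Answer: -481456635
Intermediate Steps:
y(C, m) = C**2 + m**2
(25958 + y(24, 91))*(-30514 + 16685) = (25958 + (24**2 + 91**2))*(-30514 + 16685) = (25958 + (576 + 8281))*(-13829) = (25958 + 8857)*(-13829) = 34815*(-13829) = -481456635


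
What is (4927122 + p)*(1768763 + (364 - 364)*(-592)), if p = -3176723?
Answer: 3096040986437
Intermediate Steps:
(4927122 + p)*(1768763 + (364 - 364)*(-592)) = (4927122 - 3176723)*(1768763 + (364 - 364)*(-592)) = 1750399*(1768763 + 0*(-592)) = 1750399*(1768763 + 0) = 1750399*1768763 = 3096040986437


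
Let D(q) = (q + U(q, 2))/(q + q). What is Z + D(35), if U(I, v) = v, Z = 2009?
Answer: 140667/70 ≈ 2009.5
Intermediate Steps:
D(q) = (2 + q)/(2*q) (D(q) = (q + 2)/(q + q) = (2 + q)/((2*q)) = (2 + q)*(1/(2*q)) = (2 + q)/(2*q))
Z + D(35) = 2009 + (½)*(2 + 35)/35 = 2009 + (½)*(1/35)*37 = 2009 + 37/70 = 140667/70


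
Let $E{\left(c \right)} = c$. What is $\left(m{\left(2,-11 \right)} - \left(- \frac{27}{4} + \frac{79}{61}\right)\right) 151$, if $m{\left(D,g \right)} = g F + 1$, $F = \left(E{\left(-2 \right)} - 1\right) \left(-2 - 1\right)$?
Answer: $- \frac{3409731}{244} \approx -13974.0$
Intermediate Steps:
$F = 9$ ($F = \left(-2 - 1\right) \left(-2 - 1\right) = \left(-2 - 1\right) \left(-3\right) = \left(-3\right) \left(-3\right) = 9$)
$m{\left(D,g \right)} = 1 + 9 g$ ($m{\left(D,g \right)} = g 9 + 1 = 9 g + 1 = 1 + 9 g$)
$\left(m{\left(2,-11 \right)} - \left(- \frac{27}{4} + \frac{79}{61}\right)\right) 151 = \left(\left(1 + 9 \left(-11\right)\right) - \left(- \frac{27}{4} + \frac{79}{61}\right)\right) 151 = \left(\left(1 - 99\right) - - \frac{1331}{244}\right) 151 = \left(-98 + \left(\frac{27}{4} - \frac{79}{61}\right)\right) 151 = \left(-98 + \frac{1331}{244}\right) 151 = \left(- \frac{22581}{244}\right) 151 = - \frac{3409731}{244}$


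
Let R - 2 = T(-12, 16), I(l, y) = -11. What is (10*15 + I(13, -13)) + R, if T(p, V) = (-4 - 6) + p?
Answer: 119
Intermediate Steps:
T(p, V) = -10 + p
R = -20 (R = 2 + (-10 - 12) = 2 - 22 = -20)
(10*15 + I(13, -13)) + R = (10*15 - 11) - 20 = (150 - 11) - 20 = 139 - 20 = 119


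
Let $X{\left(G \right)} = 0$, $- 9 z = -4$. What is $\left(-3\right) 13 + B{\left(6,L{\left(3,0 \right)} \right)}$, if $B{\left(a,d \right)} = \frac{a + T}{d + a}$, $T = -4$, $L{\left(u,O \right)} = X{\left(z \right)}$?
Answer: $- \frac{116}{3} \approx -38.667$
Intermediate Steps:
$z = \frac{4}{9}$ ($z = \left(- \frac{1}{9}\right) \left(-4\right) = \frac{4}{9} \approx 0.44444$)
$L{\left(u,O \right)} = 0$
$B{\left(a,d \right)} = \frac{-4 + a}{a + d}$ ($B{\left(a,d \right)} = \frac{a - 4}{d + a} = \frac{-4 + a}{a + d}$)
$\left(-3\right) 13 + B{\left(6,L{\left(3,0 \right)} \right)} = \left(-3\right) 13 + \frac{-4 + 6}{6 + 0} = -39 + \frac{1}{6} \cdot 2 = -39 + \frac{1}{3} = - \frac{116}{3}$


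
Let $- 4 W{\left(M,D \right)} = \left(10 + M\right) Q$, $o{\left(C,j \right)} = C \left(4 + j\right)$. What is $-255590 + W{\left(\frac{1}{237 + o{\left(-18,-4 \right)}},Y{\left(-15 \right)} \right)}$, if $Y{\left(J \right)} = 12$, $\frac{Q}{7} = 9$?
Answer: $- \frac{80816231}{316} \approx -2.5575 \cdot 10^{5}$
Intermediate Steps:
$Q = 63$ ($Q = 7 \cdot 9 = 63$)
$W{\left(M,D \right)} = - \frac{315}{2} - \frac{63 M}{4}$ ($W{\left(M,D \right)} = - \frac{\left(10 + M\right) 63}{4} = - \frac{630 + 63 M}{4} = - \frac{315}{2} - \frac{63 M}{4}$)
$-255590 + W{\left(\frac{1}{237 + o{\left(-18,-4 \right)}},Y{\left(-15 \right)} \right)} = -255590 - \left(\frac{315}{2} + \frac{63}{4 \left(237 - 18 \left(4 - 4\right)\right)}\right) = -255590 - \left(\frac{315}{2} + \frac{63}{4 \left(237 - 0\right)}\right) = -255590 - \left(\frac{315}{2} + \frac{63}{4 \left(237 + 0\right)}\right) = -255590 - \left(\frac{315}{2} + \frac{63}{4 \cdot 237}\right) = -255590 - \frac{49791}{316} = - \frac{80816231}{316}$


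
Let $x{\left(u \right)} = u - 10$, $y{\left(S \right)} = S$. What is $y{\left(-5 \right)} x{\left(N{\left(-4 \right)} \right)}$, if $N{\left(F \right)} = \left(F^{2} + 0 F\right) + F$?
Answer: $-10$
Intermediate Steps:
$N{\left(F \right)} = F + F^{2}$ ($N{\left(F \right)} = \left(F^{2} + 0\right) + F = F^{2} + F = F + F^{2}$)
$x{\left(u \right)} = -10 + u$ ($x{\left(u \right)} = u - 10 = -10 + u$)
$y{\left(-5 \right)} x{\left(N{\left(-4 \right)} \right)} = - 5 \left(-10 - 4 \left(1 - 4\right)\right) = - 5 \left(-10 - -12\right) = - 5 \left(-10 + 12\right) = \left(-5\right) 2 = -10$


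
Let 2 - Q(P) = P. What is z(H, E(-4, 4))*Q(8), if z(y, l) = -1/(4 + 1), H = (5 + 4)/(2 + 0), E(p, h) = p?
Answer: 6/5 ≈ 1.2000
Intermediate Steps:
Q(P) = 2 - P
H = 9/2 ≈ 4.5000
z(y, l) = -1/5
z(H, E(-4, 4))*Q(8) = -(2 - 1*8)/5 = -(2 - 8)/5 = -1/5*(-6) = 6/5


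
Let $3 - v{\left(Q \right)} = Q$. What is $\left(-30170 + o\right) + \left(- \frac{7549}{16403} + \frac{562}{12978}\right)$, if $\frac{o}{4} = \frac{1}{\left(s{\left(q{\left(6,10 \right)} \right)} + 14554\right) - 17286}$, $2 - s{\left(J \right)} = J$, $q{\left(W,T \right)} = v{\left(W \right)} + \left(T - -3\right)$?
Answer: $- \frac{2199748160350547}{72910760895} \approx -30170.0$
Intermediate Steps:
$v{\left(Q \right)} = 3 - Q$
$q{\left(W,T \right)} = 6 + T - W$ ($q{\left(W,T \right)} = \left(3 - W\right) + \left(T - -3\right) = \left(3 - W\right) + \left(T + 3\right) = \left(3 - W\right) + \left(3 + T\right) = 6 + T - W$)
$s{\left(J \right)} = 2 - J$
$o = - \frac{1}{685}$ ($o = \frac{4}{\left(\left(2 - \left(6 + 10 - 6\right)\right) + 14554\right) - 17286} = \frac{4}{\left(\left(2 - 10\right) + 14554\right) - 17286} = \frac{4}{\left(-8 + 14554\right) - 17286} = \frac{4}{14546 - 17286} = \frac{4}{-2740} = 4 \left(- \frac{1}{2740}\right) = - \frac{1}{685} \approx -0.0014599$)
$\left(-30170 + o\right) + \left(- \frac{7549}{16403} + \frac{562}{12978}\right) = \left(-30170 - \frac{1}{685}\right) + \left(- \frac{7549}{16403} + \frac{562}{12978}\right) = - \frac{20666451}{685} + \left(\left(-7549\right) \frac{1}{16403} + 562 \cdot \frac{1}{12978}\right) = - \frac{20666451}{685} + \left(- \frac{7549}{16403} + \frac{281}{6489}\right) = - \frac{20666451}{685} - \frac{44376218}{106439067} = - \frac{2199748160350547}{72910760895}$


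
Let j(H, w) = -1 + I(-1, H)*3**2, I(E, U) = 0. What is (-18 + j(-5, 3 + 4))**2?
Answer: 361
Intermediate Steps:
j(H, w) = -1 (j(H, w) = -1 + 0*3**2 = -1 + 0*9 = -1 + 0 = -1)
(-18 + j(-5, 3 + 4))**2 = (-18 - 1)**2 = (-19)**2 = 361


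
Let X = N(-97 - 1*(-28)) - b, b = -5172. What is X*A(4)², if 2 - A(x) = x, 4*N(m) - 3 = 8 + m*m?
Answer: 25460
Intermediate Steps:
N(m) = 11/4 + m²/4 (N(m) = ¾ + (8 + m*m)/4 = ¾ + (8 + m²)/4 = ¾ + (2 + m²/4) = 11/4 + m²/4)
A(x) = 2 - x
X = 6365 (X = (11/4 + (-97 - 1*(-28))²/4) - 1*(-5172) = (11/4 + (-97 + 28)²/4) + 5172 = (11/4 + (¼)*(-69)²) + 5172 = (11/4 + (¼)*4761) + 5172 = (11/4 + 4761/4) + 5172 = 1193 + 5172 = 6365)
X*A(4)² = 6365*(2 - 1*4)² = 6365*(2 - 4)² = 6365*(-2)² = 6365*4 = 25460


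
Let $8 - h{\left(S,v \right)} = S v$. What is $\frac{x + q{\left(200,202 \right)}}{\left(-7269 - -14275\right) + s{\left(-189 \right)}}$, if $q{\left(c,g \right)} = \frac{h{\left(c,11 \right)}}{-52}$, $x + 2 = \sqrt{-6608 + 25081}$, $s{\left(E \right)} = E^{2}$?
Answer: $\frac{522}{555451} + \frac{7 \sqrt{377}}{42727} \approx 0.0041208$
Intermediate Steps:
$h{\left(S,v \right)} = 8 - S v$
$x = -2 + 7 \sqrt{377}$ ($x = -2 + \sqrt{-6608 + 25081} = -2 + \sqrt{18473} = -2 + 7 \sqrt{377} \approx 133.92$)
$q{\left(c,g \right)} = - \frac{2}{13} + \frac{11 c}{52}$ ($q{\left(c,g \right)} = \frac{8 - c 11}{-52} = \left(8 - 11 c\right) \left(- \frac{1}{52}\right) = - \frac{2}{13} + \frac{11 c}{52}$)
$\frac{x + q{\left(200,202 \right)}}{\left(-7269 - -14275\right) + s{\left(-189 \right)}} = \frac{\left(-2 + 7 \sqrt{377}\right) + \left(- \frac{2}{13} + \frac{11}{52} \cdot 200\right)}{\left(-7269 - -14275\right) + \left(-189\right)^{2}} = \frac{\left(-2 + 7 \sqrt{377}\right) + \left(- \frac{2}{13} + \frac{550}{13}\right)}{\left(-7269 + 14275\right) + 35721} = \frac{\left(-2 + 7 \sqrt{377}\right) + \frac{548}{13}}{7006 + 35721} = \frac{\frac{522}{13} + 7 \sqrt{377}}{42727} = \left(\frac{522}{13} + 7 \sqrt{377}\right) \frac{1}{42727} = \frac{522}{555451} + \frac{7 \sqrt{377}}{42727}$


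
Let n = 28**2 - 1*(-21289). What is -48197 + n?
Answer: -26124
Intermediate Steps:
n = 22073 (n = 784 + 21289 = 22073)
-48197 + n = -48197 + 22073 = -26124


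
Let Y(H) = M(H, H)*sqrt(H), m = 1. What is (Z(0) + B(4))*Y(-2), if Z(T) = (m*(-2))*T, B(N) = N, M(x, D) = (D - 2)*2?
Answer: -32*I*sqrt(2) ≈ -45.255*I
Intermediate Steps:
M(x, D) = -4 + 2*D (M(x, D) = (-2 + D)*2 = -4 + 2*D)
Y(H) = sqrt(H)*(-4 + 2*H) (Y(H) = (-4 + 2*H)*sqrt(H) = sqrt(H)*(-4 + 2*H))
Z(T) = -2*T (Z(T) = (1*(-2))*T = -2*T)
(Z(0) + B(4))*Y(-2) = (-2*0 + 4)*(2*sqrt(-2)*(-2 - 2)) = (0 + 4)*(2*(I*sqrt(2))*(-4)) = 4*(-8*I*sqrt(2)) = -32*I*sqrt(2)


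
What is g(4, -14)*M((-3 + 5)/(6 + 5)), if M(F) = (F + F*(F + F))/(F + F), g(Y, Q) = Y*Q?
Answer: -420/11 ≈ -38.182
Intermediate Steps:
g(Y, Q) = Q*Y
M(F) = (F + 2*F²)/(2*F) (M(F) = (F + F*(2*F))/((2*F)) = (F + 2*F²)*(1/(2*F)) = (F + 2*F²)/(2*F))
g(4, -14)*M((-3 + 5)/(6 + 5)) = (-14*4)*(½ + (-3 + 5)/(6 + 5)) = -56*(½ + 2/11) = -56*15/22 = -420/11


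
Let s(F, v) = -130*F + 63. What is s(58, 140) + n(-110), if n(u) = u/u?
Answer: -7476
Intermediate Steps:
n(u) = 1
s(F, v) = 63 - 130*F
s(58, 140) + n(-110) = (63 - 130*58) + 1 = (63 - 7540) + 1 = -7477 + 1 = -7476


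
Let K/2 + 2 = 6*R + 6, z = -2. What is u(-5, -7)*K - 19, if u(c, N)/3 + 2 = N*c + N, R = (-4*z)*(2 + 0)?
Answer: 15581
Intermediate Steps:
R = 16 (R = (-4*(-2))*(2 + 0) = 8*2 = 16)
u(c, N) = -6 + 3*N + 3*N*c (u(c, N) = -6 + 3*(N*c + N) = -6 + 3*(N + N*c) = -6 + (3*N + 3*N*c) = -6 + 3*N + 3*N*c)
K = 200 (K = -4 + 2*(6*16 + 6) = -4 + 2*(96 + 6) = -4 + 2*102 = -4 + 204 = 200)
u(-5, -7)*K - 19 = (-6 + 3*(-7) + 3*(-7)*(-5))*200 - 19 = (-6 - 21 + 105)*200 - 19 = 78*200 - 19 = 15600 - 19 = 15581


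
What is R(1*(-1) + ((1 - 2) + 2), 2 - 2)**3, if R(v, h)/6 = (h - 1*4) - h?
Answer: -13824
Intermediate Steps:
R(v, h) = -24 (R(v, h) = 6*((h - 1*4) - h) = 6*((h - 4) - h) = 6*((-4 + h) - h) = 6*(-4) = -24)
R(1*(-1) + ((1 - 2) + 2), 2 - 2)**3 = (-24)**3 = -13824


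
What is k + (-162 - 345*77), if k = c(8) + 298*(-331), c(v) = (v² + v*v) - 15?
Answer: -125252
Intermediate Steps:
c(v) = -15 + 2*v² (c(v) = (v² + v²) - 15 = 2*v² - 15 = -15 + 2*v²)
k = -98525 (k = (-15 + 2*8²) + 298*(-331) = (-15 + 2*64) - 98638 = (-15 + 128) - 98638 = 113 - 98638 = -98525)
k + (-162 - 345*77) = -98525 + (-162 - 345*77) = -98525 + (-162 - 26565) = -98525 - 26727 = -125252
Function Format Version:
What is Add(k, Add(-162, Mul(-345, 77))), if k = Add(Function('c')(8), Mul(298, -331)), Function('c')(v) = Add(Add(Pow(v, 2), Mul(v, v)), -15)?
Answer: -125252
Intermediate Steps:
Function('c')(v) = Add(-15, Mul(2, Pow(v, 2))) (Function('c')(v) = Add(Add(Pow(v, 2), Pow(v, 2)), -15) = Add(Mul(2, Pow(v, 2)), -15) = Add(-15, Mul(2, Pow(v, 2))))
k = -98525 (k = Add(Add(-15, Mul(2, Pow(8, 2))), Mul(298, -331)) = Add(Add(-15, Mul(2, 64)), -98638) = Add(Add(-15, 128), -98638) = Add(113, -98638) = -98525)
Add(k, Add(-162, Mul(-345, 77))) = Add(-98525, Add(-162, Mul(-345, 77))) = Add(-98525, Add(-162, -26565)) = Add(-98525, -26727) = -125252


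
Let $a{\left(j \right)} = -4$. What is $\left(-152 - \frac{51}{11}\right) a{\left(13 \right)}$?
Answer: $\frac{6892}{11} \approx 626.54$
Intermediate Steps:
$\left(-152 - \frac{51}{11}\right) a{\left(13 \right)} = \left(-152 - \frac{51}{11}\right) \left(-4\right) = \left(- \frac{1723}{11}\right) \left(-4\right) = \frac{6892}{11}$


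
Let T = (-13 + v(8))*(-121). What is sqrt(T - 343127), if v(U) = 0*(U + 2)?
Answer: I*sqrt(341554) ≈ 584.43*I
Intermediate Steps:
v(U) = 0 (v(U) = 0*(2 + U) = 0)
T = 1573 (T = (-13 + 0)*(-121) = -13*(-121) = 1573)
sqrt(T - 343127) = sqrt(1573 - 343127) = sqrt(-341554) = I*sqrt(341554)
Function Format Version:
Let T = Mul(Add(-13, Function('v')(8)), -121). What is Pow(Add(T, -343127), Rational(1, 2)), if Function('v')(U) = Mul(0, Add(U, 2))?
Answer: Mul(I, Pow(341554, Rational(1, 2))) ≈ Mul(584.43, I)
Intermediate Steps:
Function('v')(U) = 0 (Function('v')(U) = Mul(0, Add(2, U)) = 0)
T = 1573 (T = Mul(Add(-13, 0), -121) = Mul(-13, -121) = 1573)
Pow(Add(T, -343127), Rational(1, 2)) = Pow(Add(1573, -343127), Rational(1, 2)) = Pow(-341554, Rational(1, 2)) = Mul(I, Pow(341554, Rational(1, 2)))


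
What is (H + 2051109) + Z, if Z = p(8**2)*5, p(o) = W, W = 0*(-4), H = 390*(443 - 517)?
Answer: 2022249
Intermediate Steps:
H = -28860 (H = 390*(-74) = -28860)
W = 0
p(o) = 0
Z = 0 (Z = 0*5 = 0)
(H + 2051109) + Z = (-28860 + 2051109) + 0 = 2022249 + 0 = 2022249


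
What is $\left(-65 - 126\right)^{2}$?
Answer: $36481$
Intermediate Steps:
$\left(-65 - 126\right)^{2} = \left(-191\right)^{2} = 36481$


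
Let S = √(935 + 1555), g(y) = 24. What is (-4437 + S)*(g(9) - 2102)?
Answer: 9220086 - 2078*√2490 ≈ 9.1164e+6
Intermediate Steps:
S = √2490 ≈ 49.900
(-4437 + S)*(g(9) - 2102) = (-4437 + √2490)*(24 - 2102) = (-4437 + √2490)*(-2078) = 9220086 - 2078*√2490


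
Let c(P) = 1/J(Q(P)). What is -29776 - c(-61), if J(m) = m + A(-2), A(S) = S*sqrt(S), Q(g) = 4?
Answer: -178657/6 - I*sqrt(2)/12 ≈ -29776.0 - 0.11785*I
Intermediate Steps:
A(S) = S**(3/2)
J(m) = m - 2*I*sqrt(2) (J(m) = m + (-2)**(3/2) = m - 2*I*sqrt(2))
c(P) = 1/(4 - 2*I*sqrt(2))
-29776 - c(-61) = -29776 - (1/6 + I*sqrt(2)/12) = -29776 + (-1/6 - I*sqrt(2)/12) = -178657/6 - I*sqrt(2)/12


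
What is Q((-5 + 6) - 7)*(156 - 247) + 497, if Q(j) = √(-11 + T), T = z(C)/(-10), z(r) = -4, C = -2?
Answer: 497 - 91*I*√265/5 ≈ 497.0 - 296.27*I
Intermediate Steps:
T = ⅖ (T = -4/(-10) = -4*(-⅒) = ⅖ ≈ 0.40000)
Q(j) = I*√265/5 (Q(j) = √(-11 + ⅖) = √(-53/5) = I*√265/5)
Q((-5 + 6) - 7)*(156 - 247) + 497 = (I*√265/5)*(156 - 247) + 497 = (I*√265/5)*(-91) + 497 = -91*I*√265/5 + 497 = 497 - 91*I*√265/5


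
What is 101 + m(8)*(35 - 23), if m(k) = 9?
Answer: 209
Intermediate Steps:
101 + m(8)*(35 - 23) = 101 + 9*(35 - 23) = 101 + 9*12 = 101 + 108 = 209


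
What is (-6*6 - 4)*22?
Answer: -880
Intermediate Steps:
(-6*6 - 4)*22 = (-36 - 4)*22 = -40*22 = -880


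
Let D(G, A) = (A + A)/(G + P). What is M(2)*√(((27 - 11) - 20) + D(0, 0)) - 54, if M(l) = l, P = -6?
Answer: -54 + 4*I ≈ -54.0 + 4.0*I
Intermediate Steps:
D(G, A) = 2*A/(-6 + G) (D(G, A) = (A + A)/(G - 6) = (2*A)/(-6 + G) = 2*A/(-6 + G))
M(2)*√(((27 - 11) - 20) + D(0, 0)) - 54 = 2*√(((27 - 11) - 20) + 2*0/(-6 + 0)) - 54 = 2*√((16 - 20) + 2*0/(-6)) - 54 = 2*√(-4 + 2*0*(-⅙)) - 54 = 2*√(-4 + 0) - 54 = 2*√(-4) - 54 = 2*(2*I) - 54 = 4*I - 54 = -54 + 4*I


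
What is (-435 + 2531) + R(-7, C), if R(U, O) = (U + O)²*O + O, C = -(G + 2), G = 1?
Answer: 1793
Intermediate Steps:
C = -3 (C = -(1 + 2) = -1*3 = -3)
R(U, O) = O + O*(O + U)² (R(U, O) = (O + U)²*O + O = O*(O + U)² + O = O + O*(O + U)²)
(-435 + 2531) + R(-7, C) = (-435 + 2531) - 3*(1 + (-3 - 7)²) = 2096 - 3*(1 + (-10)²) = 2096 - 3*(1 + 100) = 2096 - 3*101 = 2096 - 303 = 1793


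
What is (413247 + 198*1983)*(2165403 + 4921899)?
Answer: 5711522023062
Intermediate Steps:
(413247 + 198*1983)*(2165403 + 4921899) = (413247 + 392634)*7087302 = 805881*7087302 = 5711522023062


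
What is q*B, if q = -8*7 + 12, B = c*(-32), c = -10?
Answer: -14080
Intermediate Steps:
B = 320 (B = -10*(-32) = 320)
q = -44 (q = -56 + 12 = -44)
q*B = -44*320 = -14080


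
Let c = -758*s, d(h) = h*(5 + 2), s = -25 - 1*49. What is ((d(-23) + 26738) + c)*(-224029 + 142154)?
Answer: -6768524375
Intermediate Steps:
s = -74 (s = -25 - 49 = -74)
d(h) = 7*h (d(h) = h*7 = 7*h)
c = 56092 (c = -758*(-74) = 56092)
((d(-23) + 26738) + c)*(-224029 + 142154) = ((7*(-23) + 26738) + 56092)*(-224029 + 142154) = ((-161 + 26738) + 56092)*(-81875) = (26577 + 56092)*(-81875) = 82669*(-81875) = -6768524375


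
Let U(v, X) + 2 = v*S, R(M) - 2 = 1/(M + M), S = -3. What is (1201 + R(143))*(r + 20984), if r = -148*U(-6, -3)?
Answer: 246346244/11 ≈ 2.2395e+7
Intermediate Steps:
R(M) = 2 + 1/(2*M) (R(M) = 2 + 1/(M + M) = 2 + 1/(2*M))
U(v, X) = -2 - 3*v (U(v, X) = -2 + v*(-3) = -2 - 3*v)
r = -2368 (r = -148*(-2 - 3*(-6)) = -148*(-2 + 18) = -148*16 = -2368)
(1201 + R(143))*(r + 20984) = (1201 + (2 + (½)/143))*(-2368 + 20984) = (1201 + (2 + (½)*(1/143)))*18616 = (1201 + (2 + 1/286))*18616 = (1201 + 573/286)*18616 = (344059/286)*18616 = 246346244/11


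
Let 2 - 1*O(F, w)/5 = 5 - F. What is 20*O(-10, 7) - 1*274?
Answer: -1574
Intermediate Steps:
O(F, w) = -15 + 5*F (O(F, w) = 10 - 5*(5 - F) = 10 + (-25 + 5*F) = -15 + 5*F)
20*O(-10, 7) - 1*274 = 20*(-15 + 5*(-10)) - 1*274 = 20*(-15 - 50) - 274 = 20*(-65) - 274 = -1300 - 274 = -1574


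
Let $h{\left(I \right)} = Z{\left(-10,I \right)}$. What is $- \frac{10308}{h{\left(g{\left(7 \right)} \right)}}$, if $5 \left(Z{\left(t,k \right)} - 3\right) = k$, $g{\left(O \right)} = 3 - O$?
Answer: $- \frac{51540}{11} \approx -4685.5$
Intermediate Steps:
$Z{\left(t,k \right)} = 3 + \frac{k}{5}$
$h{\left(I \right)} = 3 + \frac{I}{5}$
$- \frac{10308}{h{\left(g{\left(7 \right)} \right)}} = - \frac{10308}{3 + \frac{3 - 7}{5}} = - \frac{10308}{3 + \frac{1}{5} \left(-4\right)} = - \frac{10308}{3 - \frac{4}{5}} = - \frac{10308}{\frac{11}{5}} = \left(-10308\right) \frac{5}{11} = - \frac{51540}{11}$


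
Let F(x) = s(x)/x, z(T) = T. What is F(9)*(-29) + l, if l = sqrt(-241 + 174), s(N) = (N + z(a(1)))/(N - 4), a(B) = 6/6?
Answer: -58/9 + I*sqrt(67) ≈ -6.4444 + 8.1853*I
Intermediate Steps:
a(B) = 1 (a(B) = 6*(1/6) = 1)
s(N) = (1 + N)/(-4 + N) (s(N) = (N + 1)/(N - 4) = (1 + N)/(-4 + N))
l = I*sqrt(67) (l = sqrt(-67) = I*sqrt(67) ≈ 8.1853*I)
F(x) = (1 + x)/(x*(-4 + x)) (F(x) = ((1 + x)/(-4 + x))/x = (1 + x)/(x*(-4 + x)))
F(9)*(-29) + l = ((1 + 9)/(9*(-4 + 9)))*(-29) + I*sqrt(67) = ((1/9)*10/5)*(-29) + I*sqrt(67) = ((1/9)*(1/5)*10)*(-29) + I*sqrt(67) = (2/9)*(-29) + I*sqrt(67) = -58/9 + I*sqrt(67)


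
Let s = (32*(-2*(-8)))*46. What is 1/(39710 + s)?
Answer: 1/63262 ≈ 1.5807e-5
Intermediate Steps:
s = 23552 (s = (32*16)*46 = 512*46 = 23552)
1/(39710 + s) = 1/(39710 + 23552) = 1/63262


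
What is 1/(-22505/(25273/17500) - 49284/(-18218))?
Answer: -230211757/3586843010234 ≈ -6.4182e-5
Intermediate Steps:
1/(-22505/(25273/17500) - 49284/(-18218)) = 1/(-22505/(25273*(1/17500)) - 49284*(-1/18218)) = 1/(-22505/25273/17500 + 24642/9109) = 1/(-22505*17500/25273 + 24642/9109) = 1/(-393837500/25273 + 24642/9109) = 1/(-3586843010234/230211757) = -230211757/3586843010234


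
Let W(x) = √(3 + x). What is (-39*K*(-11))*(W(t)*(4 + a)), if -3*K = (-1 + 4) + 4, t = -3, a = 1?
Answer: 0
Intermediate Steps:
K = -7/3 (K = -((-1 + 4) + 4)/3 = -(3 + 4)/3 = -⅓*7 = -7/3 ≈ -2.3333)
(-39*K*(-11))*(W(t)*(4 + a)) = (-(-91)*(-11))*(√(3 - 3)*(4 + 1)) = (-39*77/3)*(√0*5) = -0*5 = -1001*0 = 0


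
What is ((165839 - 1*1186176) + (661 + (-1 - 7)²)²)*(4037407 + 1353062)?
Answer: -2666729699928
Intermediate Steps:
((165839 - 1*1186176) + (661 + (-1 - 7)²)²)*(4037407 + 1353062) = ((165839 - 1186176) + (661 + (-8)²)²)*5390469 = (-1020337 + (661 + 64)²)*5390469 = (-1020337 + 725²)*5390469 = (-1020337 + 525625)*5390469 = -494712*5390469 = -2666729699928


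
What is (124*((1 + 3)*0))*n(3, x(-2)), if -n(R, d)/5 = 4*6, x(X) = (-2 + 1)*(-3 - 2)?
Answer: 0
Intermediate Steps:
x(X) = 5 (x(X) = -1*(-5) = 5)
n(R, d) = -120 (n(R, d) = -20*6 = -5*24 = -120)
(124*((1 + 3)*0))*n(3, x(-2)) = (124*((1 + 3)*0))*(-120) = (124*(4*0))*(-120) = (124*0)*(-120) = 0*(-120) = 0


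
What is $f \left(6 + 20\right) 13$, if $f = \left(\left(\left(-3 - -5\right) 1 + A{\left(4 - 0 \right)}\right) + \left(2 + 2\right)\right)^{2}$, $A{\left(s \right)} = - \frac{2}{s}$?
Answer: $\frac{20449}{2} \approx 10225.0$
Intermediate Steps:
$f = \frac{121}{4}$ ($f = \left(\left(\left(-3 - -5\right) 1 - \frac{2}{4 - 0}\right) + \left(2 + 2\right)\right)^{2} = \left(\left(\left(-3 + 5\right) 1 - \frac{2}{4 + 0}\right) + 4\right)^{2} = \left(\left(2 \cdot 1 - \frac{2}{4}\right) + 4\right)^{2} = \left(\left(2 - \frac{1}{2}\right) + 4\right)^{2} = \left(\frac{3}{2} + 4\right)^{2} = \left(\frac{11}{2}\right)^{2} = \frac{121}{4} \approx 30.25$)
$f \left(6 + 20\right) 13 = \frac{121 \left(6 + 20\right) 13}{4} = \frac{121 \cdot 26 \cdot 13}{4} = \frac{121}{4} \cdot 338 = \frac{20449}{2}$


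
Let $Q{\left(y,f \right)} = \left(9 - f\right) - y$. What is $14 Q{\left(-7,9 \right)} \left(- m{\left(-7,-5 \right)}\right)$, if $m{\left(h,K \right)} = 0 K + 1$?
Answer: $-98$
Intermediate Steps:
$Q{\left(y,f \right)} = 9 - f - y$
$m{\left(h,K \right)} = 1$ ($m{\left(h,K \right)} = 0 + 1 = 1$)
$14 Q{\left(-7,9 \right)} \left(- m{\left(-7,-5 \right)}\right) = 14 \left(9 - 9 - -7\right) \left(\left(-1\right) 1\right) = 14 \left(9 - 9 + 7\right) \left(-1\right) = 14 \cdot 7 \left(-1\right) = 98 \left(-1\right) = -98$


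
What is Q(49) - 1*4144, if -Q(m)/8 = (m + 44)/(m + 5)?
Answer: -37420/9 ≈ -4157.8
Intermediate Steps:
Q(m) = -8*(44 + m)/(5 + m) (Q(m) = -8*(m + 44)/(m + 5) = -8*(44 + m)/(5 + m))
Q(49) - 1*4144 = 8*(-44 - 1*49)/(5 + 49) - 1*4144 = 8*(-44 - 49)/54 - 4144 = 8*(1/54)*(-93) - 4144 = -124/9 - 4144 = -37420/9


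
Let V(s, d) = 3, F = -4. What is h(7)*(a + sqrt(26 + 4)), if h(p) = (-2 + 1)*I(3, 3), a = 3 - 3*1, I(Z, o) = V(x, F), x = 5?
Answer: -3*sqrt(30) ≈ -16.432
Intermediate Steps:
I(Z, o) = 3
a = 0 (a = 3 - 3 = 0)
h(p) = -3 (h(p) = (-2 + 1)*3 = -1*3 = -3)
h(7)*(a + sqrt(26 + 4)) = -3*(0 + sqrt(26 + 4)) = -3*(0 + sqrt(30)) = -3*sqrt(30)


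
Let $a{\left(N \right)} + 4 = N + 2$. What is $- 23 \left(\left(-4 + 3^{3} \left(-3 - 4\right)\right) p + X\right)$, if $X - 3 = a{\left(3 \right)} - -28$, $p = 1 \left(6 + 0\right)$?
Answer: $25898$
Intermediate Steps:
$p = 6$ ($p = 1 \cdot 6 = 6$)
$a{\left(N \right)} = -2 + N$ ($a{\left(N \right)} = -4 + \left(N + 2\right) = -4 + \left(2 + N\right) = -2 + N$)
$X = 32$ ($X = 3 + \left(\left(-2 + 3\right) - -28\right) = 3 + \left(1 + 28\right) = 3 + 29 = 32$)
$- 23 \left(\left(-4 + 3^{3} \left(-3 - 4\right)\right) p + X\right) = - 23 \left(\left(-4 + 3^{3} \left(-3 - 4\right)\right) 6 + 32\right) = - 23 \left(\left(-4 + 27 \left(-7\right)\right) 6 + 32\right) = - 23 \left(\left(-4 - 189\right) 6 + 32\right) = - 23 \left(\left(-193\right) 6 + 32\right) = - 23 \left(-1158 + 32\right) = \left(-23\right) \left(-1126\right) = 25898$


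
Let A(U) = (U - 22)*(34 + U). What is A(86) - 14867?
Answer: -7187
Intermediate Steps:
A(U) = (-22 + U)*(34 + U)
A(86) - 14867 = (-748 + 86**2 + 12*86) - 14867 = (-748 + 7396 + 1032) - 14867 = 7680 - 14867 = -7187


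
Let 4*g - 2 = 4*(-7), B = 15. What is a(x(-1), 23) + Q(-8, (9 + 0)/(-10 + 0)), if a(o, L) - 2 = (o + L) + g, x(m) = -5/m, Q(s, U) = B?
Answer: 77/2 ≈ 38.500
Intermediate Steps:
g = -13/2 (g = ½ + (4*(-7))/4 = ½ + (¼)*(-28) = ½ - 7 = -13/2 ≈ -6.5000)
Q(s, U) = 15
a(o, L) = -9/2 + L + o (a(o, L) = 2 + ((o + L) - 13/2) = 2 + ((L + o) - 13/2) = 2 + (-13/2 + L + o) = -9/2 + L + o)
a(x(-1), 23) + Q(-8, (9 + 0)/(-10 + 0)) = (-9/2 + 23 - 5/(-1)) + 15 = (-9/2 + 23 - 5*(-1)) + 15 = (-9/2 + 23 + 5) + 15 = 47/2 + 15 = 77/2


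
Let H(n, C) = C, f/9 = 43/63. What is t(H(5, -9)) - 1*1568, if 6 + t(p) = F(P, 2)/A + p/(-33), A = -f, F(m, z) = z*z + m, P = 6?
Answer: -745143/473 ≈ -1575.4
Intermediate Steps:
f = 43/7 (f = 9*(43/63) = 43/7 ≈ 6.1429)
F(m, z) = m + z² (F(m, z) = z² + m = m + z²)
A = -43/7 (A = -1*43/7 = -43/7 ≈ -6.1429)
t(p) = -328/43 - p/33 (t(p) = -6 + ((6 + 2²)/(-43/7) + p/(-33)) = -6 + ((6 + 4)*(-7/43) + p*(-1/33)) = -6 + (10*(-7/43) - p/33) = -6 + (-70/43 - p/33) = -328/43 - p/33)
t(H(5, -9)) - 1*1568 = (-328/43 - 1/33*(-9)) - 1*1568 = (-328/43 + 3/11) - 1568 = -3479/473 - 1568 = -745143/473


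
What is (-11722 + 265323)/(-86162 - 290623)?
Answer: -253601/376785 ≈ -0.67307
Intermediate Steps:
(-11722 + 265323)/(-86162 - 290623) = 253601/(-376785) = 253601*(-1/376785) = -253601/376785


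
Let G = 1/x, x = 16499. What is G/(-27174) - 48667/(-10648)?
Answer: 10909774484647/2386982529624 ≈ 4.5705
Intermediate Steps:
G = 1/16499 ≈ 6.0610e-5
G/(-27174) - 48667/(-10648) = (1/16499)/(-27174) - 48667/(-10648) = (1/16499)*(-1/27174) - 48667*(-1/10648) = -1/448343826 + 48667/10648 = 10909774484647/2386982529624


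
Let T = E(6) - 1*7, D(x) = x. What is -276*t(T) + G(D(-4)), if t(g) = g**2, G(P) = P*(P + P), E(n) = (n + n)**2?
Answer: -5180212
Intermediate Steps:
E(n) = 4*n**2 (E(n) = (2*n)**2 = 4*n**2)
T = 137 (T = 4*6**2 - 1*7 = 4*36 - 7 = 144 - 7 = 137)
G(P) = 2*P**2 (G(P) = P*(2*P) = 2*P**2)
-276*t(T) + G(D(-4)) = -276*137**2 + 2*(-4)**2 = -276*18769 + 2*16 = -5180244 + 32 = -5180212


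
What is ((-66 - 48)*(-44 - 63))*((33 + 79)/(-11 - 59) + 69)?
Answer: 4110726/5 ≈ 8.2215e+5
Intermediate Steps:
((-66 - 48)*(-44 - 63))*((33 + 79)/(-11 - 59) + 69) = (-114*(-107))*(112/(-70) + 69) = 12198*(112*(-1/70) + 69) = 12198*(-8/5 + 69) = 12198*(337/5) = 4110726/5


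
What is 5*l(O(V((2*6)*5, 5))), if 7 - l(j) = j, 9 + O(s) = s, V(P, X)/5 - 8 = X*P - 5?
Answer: -7495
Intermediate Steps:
V(P, X) = 15 + 5*P*X (V(P, X) = 40 + 5*(X*P - 5) = 40 + 5*(P*X - 5) = 40 + 5*(-5 + P*X) = 40 + (-25 + 5*P*X) = 15 + 5*P*X)
O(s) = -9 + s
l(j) = 7 - j
5*l(O(V((2*6)*5, 5))) = 5*(7 - (-9 + (15 + 5*((2*6)*5)*5))) = 5*(7 - (-9 + (15 + 5*(12*5)*5))) = 5*(7 - (-9 + (15 + 5*60*5))) = 5*(7 - (-9 + (15 + 1500))) = 5*(7 - (-9 + 1515)) = 5*(7 - 1*1506) = 5*(7 - 1506) = 5*(-1499) = -7495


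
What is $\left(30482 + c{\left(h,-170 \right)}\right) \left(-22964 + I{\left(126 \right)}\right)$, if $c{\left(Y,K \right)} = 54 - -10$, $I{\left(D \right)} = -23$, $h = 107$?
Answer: $-702160902$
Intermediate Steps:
$c{\left(Y,K \right)} = 64$ ($c{\left(Y,K \right)} = 54 + 10 = 64$)
$\left(30482 + c{\left(h,-170 \right)}\right) \left(-22964 + I{\left(126 \right)}\right) = \left(30482 + 64\right) \left(-22964 - 23\right) = 30546 \left(-22987\right) = -702160902$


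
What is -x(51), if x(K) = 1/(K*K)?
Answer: -1/2601 ≈ -0.00038447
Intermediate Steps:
x(K) = K⁻² (x(K) = 1/(K²) = K⁻²)
-x(51) = -1/51² = -1*1/2601 = -1/2601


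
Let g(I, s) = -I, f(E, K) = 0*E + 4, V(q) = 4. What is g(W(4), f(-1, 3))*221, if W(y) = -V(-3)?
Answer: 884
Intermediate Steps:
f(E, K) = 4 (f(E, K) = 0 + 4 = 4)
W(y) = -4 (W(y) = -1*4 = -4)
g(W(4), f(-1, 3))*221 = -1*(-4)*221 = 4*221 = 884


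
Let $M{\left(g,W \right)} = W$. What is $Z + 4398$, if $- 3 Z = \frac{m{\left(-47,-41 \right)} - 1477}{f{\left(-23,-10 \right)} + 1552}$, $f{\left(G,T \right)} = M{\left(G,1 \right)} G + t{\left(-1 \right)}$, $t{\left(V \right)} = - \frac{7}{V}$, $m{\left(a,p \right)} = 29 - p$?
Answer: $\frac{6755797}{1536} \approx 4398.3$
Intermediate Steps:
$f{\left(G,T \right)} = 7 + G$ ($f{\left(G,T \right)} = 1 G - \frac{7}{-1} = G - -7 = G + 7 = 7 + G$)
$Z = \frac{469}{1536}$ ($Z = - \frac{\left(\left(29 - -41\right) - 1477\right) \frac{1}{\left(7 - 23\right) + 1552}}{3} = - \frac{\left(\left(29 + 41\right) - 1477\right) \frac{1}{-16 + 1552}}{3} = - \frac{\left(70 - 1477\right) \frac{1}{1536}}{3} = - \frac{\left(-1407\right) \frac{1}{1536}}{3} = \left(- \frac{1}{3}\right) \left(- \frac{469}{512}\right) = \frac{469}{1536} \approx 0.30534$)
$Z + 4398 = \frac{469}{1536} + 4398 = \frac{6755797}{1536}$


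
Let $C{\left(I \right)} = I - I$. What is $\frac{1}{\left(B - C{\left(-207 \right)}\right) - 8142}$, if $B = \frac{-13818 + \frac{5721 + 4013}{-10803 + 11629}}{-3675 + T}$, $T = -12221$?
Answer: $- \frac{6565048}{53446918849} \approx -0.00012283$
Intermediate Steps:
$C{\left(I \right)} = 0$
$B = \frac{5701967}{6565048}$ ($B = \frac{-13818 + \frac{5721 + 4013}{-10803 + 11629}}{-3675 - 12221} = \frac{-13818 + \frac{9734}{826}}{-15896} = \left(-13818 + 9734 \cdot \frac{1}{826}\right) \left(- \frac{1}{15896}\right) = \left(-13818 + \frac{4867}{413}\right) \left(- \frac{1}{15896}\right) = \left(- \frac{5701967}{413}\right) \left(- \frac{1}{15896}\right) = \frac{5701967}{6565048} \approx 0.86853$)
$\frac{1}{\left(B - C{\left(-207 \right)}\right) - 8142} = \frac{1}{\left(\frac{5701967}{6565048} - 0\right) - 8142} = \frac{1}{\left(\frac{5701967}{6565048} + 0\right) - 8142} = \frac{1}{\frac{5701967}{6565048} - 8142} = \frac{1}{- \frac{53446918849}{6565048}} = - \frac{6565048}{53446918849}$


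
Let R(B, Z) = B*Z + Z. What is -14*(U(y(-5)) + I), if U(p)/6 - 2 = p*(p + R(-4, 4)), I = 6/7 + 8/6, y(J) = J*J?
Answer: -82496/3 ≈ -27499.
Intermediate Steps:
y(J) = J**2
R(B, Z) = Z + B*Z
I = 46/21 (I = 6*(1/7) + 8*(1/6) = 6/7 + 4/3 = 46/21 ≈ 2.1905)
U(p) = 12 + 6*p*(-12 + p) (U(p) = 12 + 6*(p*(p + 4*(1 - 4))) = 12 + 6*(p*(p + 4*(-3))) = 12 + 6*(p*(p - 12)) = 12 + 6*(p*(-12 + p)) = 12 + 6*p*(-12 + p))
-14*(U(y(-5)) + I) = -14*((12 - 72*(-5)**2 + 6*((-5)**2)**2) + 46/21) = -14*((12 - 72*25 + 6*25**2) + 46/21) = -14*((12 - 1800 + 6*625) + 46/21) = -14*((12 - 1800 + 3750) + 46/21) = -14*(1962 + 46/21) = -14*41248/21 = -82496/3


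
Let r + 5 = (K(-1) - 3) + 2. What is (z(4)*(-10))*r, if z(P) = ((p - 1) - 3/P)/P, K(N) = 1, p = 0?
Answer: -175/8 ≈ -21.875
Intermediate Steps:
z(P) = (-1 - 3/P)/P (z(P) = ((0 - 1) - 3/P)/P = (-1 - 3/P)/P)
r = -5 (r = -5 + ((1 - 3) + 2) = -5 + (-2 + 2) = -5 + 0 = -5)
(z(4)*(-10))*r = (((-3 - 1*4)/4²)*(-10))*(-5) = (((-3 - 4)/16)*(-10))*(-5) = (((1/16)*(-7))*(-10))*(-5) = -7/16*(-10)*(-5) = (35/8)*(-5) = -175/8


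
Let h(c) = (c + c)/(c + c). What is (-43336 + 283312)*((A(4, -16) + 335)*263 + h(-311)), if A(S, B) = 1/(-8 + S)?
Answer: 21127547034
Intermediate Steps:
h(c) = 1 (h(c) = (2*c)/((2*c)) = (2*c)*(1/(2*c)) = 1)
(-43336 + 283312)*((A(4, -16) + 335)*263 + h(-311)) = (-43336 + 283312)*((1/(-8 + 4) + 335)*263 + 1) = 239976*((1/(-4) + 335)*263 + 1) = 239976*((-1/4 + 335)*263 + 1) = 239976*((1339/4)*263 + 1) = 239976*(352157/4 + 1) = 239976*(352161/4) = 21127547034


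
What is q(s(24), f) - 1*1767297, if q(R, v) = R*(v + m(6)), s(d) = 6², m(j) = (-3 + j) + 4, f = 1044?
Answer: -1729461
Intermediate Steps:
m(j) = 1 + j
s(d) = 36
q(R, v) = R*(7 + v) (q(R, v) = R*(v + (1 + 6)) = R*(v + 7) = R*(7 + v))
q(s(24), f) - 1*1767297 = 36*(7 + 1044) - 1*1767297 = 36*1051 - 1767297 = 37836 - 1767297 = -1729461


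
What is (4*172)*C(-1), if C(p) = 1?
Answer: 688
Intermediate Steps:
(4*172)*C(-1) = (4*172)*1 = 688*1 = 688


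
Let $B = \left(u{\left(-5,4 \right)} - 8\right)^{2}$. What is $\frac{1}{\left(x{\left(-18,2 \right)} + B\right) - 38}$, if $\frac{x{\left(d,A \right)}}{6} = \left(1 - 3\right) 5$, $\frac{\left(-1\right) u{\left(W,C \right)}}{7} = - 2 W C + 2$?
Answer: $\frac{1}{91106} \approx 1.0976 \cdot 10^{-5}$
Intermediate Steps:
$u{\left(W,C \right)} = -14 + 14 C W$ ($u{\left(W,C \right)} = - 7 \left(- 2 W C + 2\right) = - 7 \left(- 2 C W + 2\right) = - 7 \left(2 - 2 C W\right) = -14 + 14 C W$)
$x{\left(d,A \right)} = -60$ ($x{\left(d,A \right)} = 6 \left(1 - 3\right) 5 = 6 \left(\left(-2\right) 5\right) = 6 \left(-10\right) = -60$)
$B = 91204$ ($B = \left(\left(-14 + 14 \cdot 4 \left(-5\right)\right) - 8\right)^{2} = \left(\left(-14 - 280\right) - 8\right)^{2} = \left(-294 - 8\right)^{2} = \left(-302\right)^{2} = 91204$)
$\frac{1}{\left(x{\left(-18,2 \right)} + B\right) - 38} = \frac{1}{\left(-60 + 91204\right) - 38} = \frac{1}{91144 - 38} = \frac{1}{91106}$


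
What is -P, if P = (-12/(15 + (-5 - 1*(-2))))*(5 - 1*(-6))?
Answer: 11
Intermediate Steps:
P = -11 (P = (-12/(15 + (-5 + 2)))*(5 + 6) = (-12/(15 - 3))*11 = (-12/12)*11 = ((1/12)*(-12))*11 = -1*11 = -11)
-P = -1*(-11) = 11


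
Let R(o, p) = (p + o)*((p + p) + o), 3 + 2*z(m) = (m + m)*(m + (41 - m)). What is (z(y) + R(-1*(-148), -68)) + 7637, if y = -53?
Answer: 12845/2 ≈ 6422.5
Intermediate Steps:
z(m) = -3/2 + 41*m (z(m) = -3/2 + ((m + m)*(m + (41 - m)))/2 = -3/2 + ((2*m)*41)/2 = -3/2 + (82*m)/2 = -3/2 + 41*m)
R(o, p) = (o + p)*(o + 2*p) (R(o, p) = (o + p)*(2*p + o) = (o + p)*(o + 2*p))
(z(y) + R(-1*(-148), -68)) + 7637 = ((-3/2 + 41*(-53)) + ((-1*(-148))² + 2*(-68)² + 3*(-1*(-148))*(-68))) + 7637 = ((-3/2 - 2173) + (148² + 2*4624 + 3*148*(-68))) + 7637 = (-4349/2 + (21904 + 9248 - 30192)) + 7637 = (-4349/2 + 960) + 7637 = -2429/2 + 7637 = 12845/2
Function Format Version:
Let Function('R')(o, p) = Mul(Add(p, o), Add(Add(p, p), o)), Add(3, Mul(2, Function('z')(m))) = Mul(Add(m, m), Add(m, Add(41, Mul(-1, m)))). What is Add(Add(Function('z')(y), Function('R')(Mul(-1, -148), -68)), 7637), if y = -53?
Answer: Rational(12845, 2) ≈ 6422.5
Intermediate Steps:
Function('z')(m) = Add(Rational(-3, 2), Mul(41, m)) (Function('z')(m) = Add(Rational(-3, 2), Mul(Rational(1, 2), Mul(Add(m, m), Add(m, Add(41, Mul(-1, m)))))) = Add(Rational(-3, 2), Mul(Rational(1, 2), Mul(Mul(2, m), 41))) = Add(Rational(-3, 2), Mul(Rational(1, 2), Mul(82, m))) = Add(Rational(-3, 2), Mul(41, m)))
Function('R')(o, p) = Mul(Add(o, p), Add(o, Mul(2, p))) (Function('R')(o, p) = Mul(Add(o, p), Add(Mul(2, p), o)) = Mul(Add(o, p), Add(o, Mul(2, p))))
Add(Add(Function('z')(y), Function('R')(Mul(-1, -148), -68)), 7637) = Add(Add(Add(Rational(-3, 2), Mul(41, -53)), Add(Pow(Mul(-1, -148), 2), Mul(2, Pow(-68, 2)), Mul(3, Mul(-1, -148), -68))), 7637) = Add(Add(Add(Rational(-3, 2), -2173), Add(Pow(148, 2), Mul(2, 4624), Mul(3, 148, -68))), 7637) = Add(Add(Rational(-4349, 2), Add(21904, 9248, -30192)), 7637) = Add(Add(Rational(-4349, 2), 960), 7637) = Add(Rational(-2429, 2), 7637) = Rational(12845, 2)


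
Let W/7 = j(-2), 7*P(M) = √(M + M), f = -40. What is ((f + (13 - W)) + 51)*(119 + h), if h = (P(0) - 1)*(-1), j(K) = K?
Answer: 4560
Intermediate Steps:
P(M) = √2*√M/7 (P(M) = √(M + M)/7 = √(2*M)/7 = (√2*√M)/7 = √2*√M/7)
W = -14 (W = 7*(-2) = -14)
h = 1 (h = (√2*√0/7 - 1)*(-1) = ((⅐)*√2*0 - 1)*(-1) = (0 - 1)*(-1) = -1*(-1) = 1)
((f + (13 - W)) + 51)*(119 + h) = ((-40 + (13 - 1*(-14))) + 51)*(119 + 1) = ((-40 + (13 + 14)) + 51)*120 = ((-40 + 27) + 51)*120 = (-13 + 51)*120 = 38*120 = 4560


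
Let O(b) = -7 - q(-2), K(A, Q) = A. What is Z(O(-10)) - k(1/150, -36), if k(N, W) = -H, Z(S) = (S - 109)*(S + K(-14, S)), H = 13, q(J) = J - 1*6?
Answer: 1417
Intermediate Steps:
q(J) = -6 + J (q(J) = J - 6 = -6 + J)
O(b) = 1 (O(b) = -7 - (-6 - 2) = -7 - 1*(-8) = -7 + 8 = 1)
Z(S) = (-109 + S)*(-14 + S) (Z(S) = (S - 109)*(S - 14) = (-109 + S)*(-14 + S))
k(N, W) = -13 (k(N, W) = -1*13 = -13)
Z(O(-10)) - k(1/150, -36) = (1526 + 1² - 123*1) - 1*(-13) = (1526 + 1 - 123) + 13 = 1404 + 13 = 1417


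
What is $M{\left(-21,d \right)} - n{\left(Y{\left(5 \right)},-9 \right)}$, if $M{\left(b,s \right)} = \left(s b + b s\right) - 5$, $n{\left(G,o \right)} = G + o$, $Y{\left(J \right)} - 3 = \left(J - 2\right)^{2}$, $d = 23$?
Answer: $-974$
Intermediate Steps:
$Y{\left(J \right)} = 3 + \left(-2 + J\right)^{2}$ ($Y{\left(J \right)} = 3 + \left(J - 2\right)^{2} = 3 + \left(-2 + J\right)^{2}$)
$M{\left(b,s \right)} = -5 + 2 b s$ ($M{\left(b,s \right)} = \left(b s + b s\right) - 5 = 2 b s - 5 = -5 + 2 b s$)
$M{\left(-21,d \right)} - n{\left(Y{\left(5 \right)},-9 \right)} = \left(-5 + 2 \left(-21\right) 23\right) - \left(\left(3 + \left(-2 + 5\right)^{2}\right) - 9\right) = \left(-5 - 966\right) - \left(\left(3 + 3^{2}\right) - 9\right) = -971 - \left(\left(3 + 9\right) - 9\right) = -971 - \left(12 - 9\right) = -971 - 3 = -974$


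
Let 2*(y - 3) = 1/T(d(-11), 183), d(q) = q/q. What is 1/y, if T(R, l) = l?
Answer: 366/1099 ≈ 0.33303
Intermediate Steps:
d(q) = 1
y = 1099/366 (y = 3 + (½)/183 = 3 + (½)*(1/183) = 3 + 1/366 = 1099/366 ≈ 3.0027)
1/y = 1/(1099/366) = 366/1099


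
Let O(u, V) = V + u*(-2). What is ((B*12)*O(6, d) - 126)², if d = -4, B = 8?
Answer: 2762244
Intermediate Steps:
O(u, V) = V - 2*u
((B*12)*O(6, d) - 126)² = ((8*12)*(-4 - 2*6) - 126)² = (96*(-4 - 12) - 126)² = (96*(-16) - 126)² = (-1536 - 126)² = (-1662)² = 2762244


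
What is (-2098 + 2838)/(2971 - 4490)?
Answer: -740/1519 ≈ -0.48716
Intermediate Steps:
(-2098 + 2838)/(2971 - 4490) = 740/(-1519) = 740*(-1/1519) = -740/1519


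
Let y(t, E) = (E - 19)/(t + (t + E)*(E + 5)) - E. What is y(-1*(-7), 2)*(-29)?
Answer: 4553/70 ≈ 65.043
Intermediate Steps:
y(t, E) = -E + (-19 + E)/(t + (5 + E)*(E + t)) (y(t, E) = (-19 + E)/(t + (E + t)*(5 + E)) - E = (-19 + E)/(t + (5 + E)*(E + t)) - E = -E + (-19 + E)/(t + (5 + E)*(E + t)))
y(-1*(-7), 2)*(-29) = ((-19 + 2 - 1*2³ - 5*2² - 1*(-1*(-7))*2² - 6*2*(-1*(-7)))/(2² + 5*2 + 6*(-1*(-7)) + 2*(-1*(-7))))*(-29) = ((-19 + 2 - 1*8 - 5*4 - 1*7*4 - 6*2*7)/(4 + 10 + 6*7 + 2*7))*(-29) = ((-19 + 2 - 8 - 20 - 28 - 84)/(4 + 10 + 42 + 14))*(-29) = (-157/70)*(-29) = ((1/70)*(-157))*(-29) = -157/70*(-29) = 4553/70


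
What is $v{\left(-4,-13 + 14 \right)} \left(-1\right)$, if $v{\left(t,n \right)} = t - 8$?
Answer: $12$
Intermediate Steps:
$v{\left(t,n \right)} = -8 + t$
$v{\left(-4,-13 + 14 \right)} \left(-1\right) = \left(-8 - 4\right) \left(-1\right) = \left(-12\right) \left(-1\right) = 12$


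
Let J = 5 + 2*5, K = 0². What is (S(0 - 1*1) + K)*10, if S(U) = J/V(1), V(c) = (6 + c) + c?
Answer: 75/4 ≈ 18.750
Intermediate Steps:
K = 0
V(c) = 6 + 2*c
J = 15 (J = 5 + 10 = 15)
S(U) = 15/8 (S(U) = 15/(6 + 2*1) = 15/(6 + 2) = 15/8)
(S(0 - 1*1) + K)*10 = (15/8 + 0)*10 = (15/8)*10 = 75/4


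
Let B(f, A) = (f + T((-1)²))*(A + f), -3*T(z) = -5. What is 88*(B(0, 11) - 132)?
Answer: -30008/3 ≈ -10003.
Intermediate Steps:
T(z) = 5/3 (T(z) = -⅓*(-5) = 5/3)
B(f, A) = (5/3 + f)*(A + f) (B(f, A) = (f + 5/3)*(A + f) = (5/3 + f)*(A + f))
88*(B(0, 11) - 132) = 88*((0² + (5/3)*11 + (5/3)*0 + 11*0) - 132) = 88*((0 + 55/3 + 0 + 0) - 132) = 88*(55/3 - 132) = 88*(-341/3) = -30008/3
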